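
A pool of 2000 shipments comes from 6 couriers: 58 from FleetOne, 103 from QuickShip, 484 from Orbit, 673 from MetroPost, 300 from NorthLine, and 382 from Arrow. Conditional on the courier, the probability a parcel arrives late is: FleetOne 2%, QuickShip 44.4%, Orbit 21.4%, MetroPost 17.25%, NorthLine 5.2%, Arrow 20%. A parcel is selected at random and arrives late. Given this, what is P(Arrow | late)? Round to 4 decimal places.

0.2131

Prior × likelihood for each hypothesis:
  FleetOne: 0.029 × 0.02 = 0.00058
  QuickShip: 0.0515 × 0.444 = 0.022866
  Orbit: 0.242 × 0.214 = 0.051788
  MetroPost: 0.3365 × 0.1725 = 0.05804625
  NorthLine: 0.15 × 0.052 = 0.0078
  Arrow: 0.191 × 0.2 = 0.0382
Total = 0.17928025.
P(Arrow | evidence) = 0.0382 / 0.17928025 ≈ 0.2131.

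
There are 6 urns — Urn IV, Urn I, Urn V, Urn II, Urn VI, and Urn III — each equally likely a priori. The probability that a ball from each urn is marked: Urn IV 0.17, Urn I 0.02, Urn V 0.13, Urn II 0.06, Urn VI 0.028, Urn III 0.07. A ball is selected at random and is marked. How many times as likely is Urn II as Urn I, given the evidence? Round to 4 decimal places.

3.0000

Since the prior is uniform, the posterior is proportional to the likelihood:
  Urn IV: 0.17
  Urn I: 0.02
  Urn V: 0.13
  Urn II: 0.06
  Urn VI: 0.028
  Urn III: 0.07
Sum = 0.478.
The ratio is 0.06 / 0.02 (the normalizer cancels) = 3.0000.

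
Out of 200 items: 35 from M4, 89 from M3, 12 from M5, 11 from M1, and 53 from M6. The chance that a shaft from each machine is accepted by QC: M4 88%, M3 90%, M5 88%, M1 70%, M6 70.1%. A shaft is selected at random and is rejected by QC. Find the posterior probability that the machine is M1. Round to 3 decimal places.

0.098

Taking complements, P(rejected | each) = M4 0.12, M3 0.1, M5 0.12, M1 0.3, M6 0.299.
Compute prior × likelihood for every hypothesis:
  M4: 0.175 × 0.12 = 0.021
  M3: 0.445 × 0.1 = 0.0445
  M5: 0.06 × 0.12 = 0.0072
  M1: 0.055 × 0.3 = 0.0165
  M6: 0.265 × 0.299 = 0.079235
Normalizing constant = 0.168435.
P(M1 | evidence) = 0.0165 / 0.168435 ≈ 0.098.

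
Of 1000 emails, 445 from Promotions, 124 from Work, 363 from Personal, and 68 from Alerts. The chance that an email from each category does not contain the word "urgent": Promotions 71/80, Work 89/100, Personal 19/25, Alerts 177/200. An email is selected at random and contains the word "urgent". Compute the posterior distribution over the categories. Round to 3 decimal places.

Promotions 0.316, Work 0.086, Personal 0.549, Alerts 0.049

Taking complements, P(urgent-flag | each) = Promotions 0.1125, Work 0.11, Personal 0.24, Alerts 0.115.
Prior × likelihood for each hypothesis:
  Promotions: 0.445 × 0.1125 = 0.0500625
  Work: 0.124 × 0.11 = 0.01364
  Personal: 0.363 × 0.24 = 0.08712
  Alerts: 0.068 × 0.115 = 0.00782
Normalizing constant = 0.1586425.
P(Promotions | urgent-flag) = 0.0500625/0.1586425 ≈ 0.316
P(Work | urgent-flag) = 0.01364/0.1586425 ≈ 0.086
P(Personal | urgent-flag) = 0.08712/0.1586425 ≈ 0.549
P(Alerts | urgent-flag) = 0.00782/0.1586425 ≈ 0.049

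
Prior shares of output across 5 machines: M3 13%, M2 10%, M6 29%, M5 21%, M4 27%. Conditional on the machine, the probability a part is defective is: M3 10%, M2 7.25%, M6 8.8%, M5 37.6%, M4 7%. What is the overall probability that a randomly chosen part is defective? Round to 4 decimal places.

0.1436

Unnormalized posteriors (prior × likelihood):
  M3: 0.13 × 0.1 = 0.013
  M2: 0.1 × 0.0725 = 0.00725
  M6: 0.29 × 0.088 = 0.02552
  M5: 0.21 × 0.376 = 0.07896
  M4: 0.27 × 0.07 = 0.0189
P(defective) = 0.013 + 0.00725 + 0.02552 + 0.07896 + 0.0189 = 0.14363 → 0.1436.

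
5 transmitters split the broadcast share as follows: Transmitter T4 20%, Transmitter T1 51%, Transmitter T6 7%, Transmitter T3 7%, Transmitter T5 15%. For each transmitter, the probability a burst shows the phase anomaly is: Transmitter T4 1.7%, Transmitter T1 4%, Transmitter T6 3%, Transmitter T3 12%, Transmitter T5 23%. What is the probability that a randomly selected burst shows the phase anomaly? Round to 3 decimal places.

0.069

Prior × likelihood for each hypothesis:
  Transmitter T4: 0.2 × 0.017 = 0.0034
  Transmitter T1: 0.51 × 0.04 = 0.0204
  Transmitter T6: 0.07 × 0.03 = 0.0021
  Transmitter T3: 0.07 × 0.12 = 0.0084
  Transmitter T5: 0.15 × 0.23 = 0.0345
P(anomaly) = 0.0034 + 0.0204 + 0.0021 + 0.0084 + 0.0345 = 0.0688 → 0.069.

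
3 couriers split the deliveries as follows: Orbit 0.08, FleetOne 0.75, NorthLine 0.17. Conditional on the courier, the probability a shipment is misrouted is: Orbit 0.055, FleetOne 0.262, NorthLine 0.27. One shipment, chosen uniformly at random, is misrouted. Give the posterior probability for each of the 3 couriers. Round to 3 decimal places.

Compute prior × likelihood for every hypothesis:
  Orbit: 0.08 × 0.055 = 0.0044
  FleetOne: 0.75 × 0.262 = 0.1965
  NorthLine: 0.17 × 0.27 = 0.0459
Normalizing constant = 0.2468.
P(Orbit | misrouted) = 0.0044/0.2468 ≈ 0.018
P(FleetOne | misrouted) = 0.1965/0.2468 ≈ 0.796
P(NorthLine | misrouted) = 0.0459/0.2468 ≈ 0.186

Orbit 0.018, FleetOne 0.796, NorthLine 0.186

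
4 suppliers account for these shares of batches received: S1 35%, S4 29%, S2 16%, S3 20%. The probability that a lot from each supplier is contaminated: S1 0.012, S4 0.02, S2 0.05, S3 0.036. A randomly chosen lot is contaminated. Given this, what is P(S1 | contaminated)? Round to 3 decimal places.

Prior × likelihood for each hypothesis:
  S1: 0.35 × 0.012 = 0.0042
  S4: 0.29 × 0.02 = 0.0058
  S2: 0.16 × 0.05 = 0.008
  S3: 0.2 × 0.036 = 0.0072
Total = 0.0252.
P(S1 | evidence) = 0.0042 / 0.0252 ≈ 0.167.

0.167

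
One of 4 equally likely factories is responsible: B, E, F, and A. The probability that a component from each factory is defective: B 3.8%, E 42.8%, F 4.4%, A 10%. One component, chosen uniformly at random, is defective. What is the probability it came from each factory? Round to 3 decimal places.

With a uniform prior (1/4 each), posterior ∝ likelihood:
  B: 0.038
  E: 0.428
  F: 0.044
  A: 0.1
Sum = 0.61.
P(B | defective) = 0.038/0.61 ≈ 0.062
P(E | defective) = 0.428/0.61 ≈ 0.702
P(F | defective) = 0.044/0.61 ≈ 0.072
P(A | defective) = 0.1/0.61 ≈ 0.164
(Check: 0.062+0.702+0.072+0.164 = 1.000.)

B 0.062, E 0.702, F 0.072, A 0.164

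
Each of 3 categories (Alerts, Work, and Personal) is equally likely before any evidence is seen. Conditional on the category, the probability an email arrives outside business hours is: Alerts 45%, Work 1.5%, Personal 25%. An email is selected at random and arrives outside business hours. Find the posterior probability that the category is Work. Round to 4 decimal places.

0.0210

Since the prior is uniform, the posterior is proportional to the likelihood:
  Alerts: 0.45
  Work: 0.015
  Personal: 0.25
Normalizing constant = 0.715.
P(Work | evidence) = 0.015 / 0.715 ≈ 0.0210.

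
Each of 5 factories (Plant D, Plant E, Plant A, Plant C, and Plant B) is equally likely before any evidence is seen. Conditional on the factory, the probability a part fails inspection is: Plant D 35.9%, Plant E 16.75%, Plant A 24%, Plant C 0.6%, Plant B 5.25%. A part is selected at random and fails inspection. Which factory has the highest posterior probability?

Plant D

Since the prior is uniform, the posterior is proportional to the likelihood:
  Plant D: 0.359
  Plant E: 0.1675
  Plant A: 0.24
  Plant C: 0.006
  Plant B: 0.0525
Total = 0.825.
Largest term belongs to Plant D, so Plant D is most probable.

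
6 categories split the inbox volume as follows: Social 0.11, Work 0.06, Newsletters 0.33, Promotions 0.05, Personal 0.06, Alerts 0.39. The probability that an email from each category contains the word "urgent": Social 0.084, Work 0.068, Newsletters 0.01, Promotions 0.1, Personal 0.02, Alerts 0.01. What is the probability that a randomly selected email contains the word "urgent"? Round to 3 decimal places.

Prior × likelihood for each hypothesis:
  Social: 0.11 × 0.084 = 0.00924
  Work: 0.06 × 0.068 = 0.00408
  Newsletters: 0.33 × 0.01 = 0.0033
  Promotions: 0.05 × 0.1 = 0.005
  Personal: 0.06 × 0.02 = 0.0012
  Alerts: 0.39 × 0.01 = 0.0039
P(urgent-flag) = 0.00924 + 0.00408 + 0.0033 + 0.005 + 0.0012 + 0.0039 = 0.02672 → 0.027.

0.027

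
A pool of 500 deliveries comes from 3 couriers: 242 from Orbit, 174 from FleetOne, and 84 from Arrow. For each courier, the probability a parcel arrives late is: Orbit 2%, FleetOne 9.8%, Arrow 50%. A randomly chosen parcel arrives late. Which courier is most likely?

Compute prior × likelihood for every hypothesis:
  Orbit: 0.484 × 0.02 = 0.00968
  FleetOne: 0.348 × 0.098 = 0.034104
  Arrow: 0.168 × 0.5 = 0.084
Sum = 0.127784.
Largest term belongs to Arrow, so Arrow is most probable.

Arrow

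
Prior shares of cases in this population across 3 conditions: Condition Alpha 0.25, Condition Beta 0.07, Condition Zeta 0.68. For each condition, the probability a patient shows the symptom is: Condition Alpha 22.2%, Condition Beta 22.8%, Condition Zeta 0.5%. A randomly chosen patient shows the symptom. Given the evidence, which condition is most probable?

Condition Alpha

Compute prior × likelihood for every hypothesis:
  Condition Alpha: 0.25 × 0.222 = 0.0555
  Condition Beta: 0.07 × 0.228 = 0.01596
  Condition Zeta: 0.68 × 0.005 = 0.0034
Total = 0.07486.
Largest term belongs to Condition Alpha, so Condition Alpha is most probable.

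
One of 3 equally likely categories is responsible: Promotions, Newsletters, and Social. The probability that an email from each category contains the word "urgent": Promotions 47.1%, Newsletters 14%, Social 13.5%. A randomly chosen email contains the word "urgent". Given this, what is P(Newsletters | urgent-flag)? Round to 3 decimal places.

0.188

Since the prior is uniform, the posterior is proportional to the likelihood:
  Promotions: 0.471
  Newsletters: 0.14
  Social: 0.135
Sum = 0.746.
P(Newsletters | evidence) = 0.14 / 0.746 ≈ 0.188.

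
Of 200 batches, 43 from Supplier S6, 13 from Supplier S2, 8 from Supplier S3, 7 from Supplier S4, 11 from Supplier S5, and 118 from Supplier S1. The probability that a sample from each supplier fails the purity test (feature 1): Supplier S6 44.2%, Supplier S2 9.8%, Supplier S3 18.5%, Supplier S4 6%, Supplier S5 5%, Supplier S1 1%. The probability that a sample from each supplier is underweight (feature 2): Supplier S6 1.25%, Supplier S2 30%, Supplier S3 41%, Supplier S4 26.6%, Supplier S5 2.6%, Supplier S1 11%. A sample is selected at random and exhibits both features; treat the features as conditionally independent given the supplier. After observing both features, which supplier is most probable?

Compute prior × likelihood for every hypothesis:
  Supplier S6: 0.215 × 0.442 × 0.0125 = 0.001187875
  Supplier S2: 0.065 × 0.098 × 0.3 = 0.001911
  Supplier S3: 0.04 × 0.185 × 0.41 = 0.003034
  Supplier S4: 0.035 × 0.06 × 0.266 = 0.0005586
  Supplier S5: 0.055 × 0.05 × 0.026 = 0.0000715
  Supplier S1: 0.59 × 0.01 × 0.11 = 0.000649
Sum = 0.007411975.
Largest term belongs to Supplier S3, so Supplier S3 is most probable.

Supplier S3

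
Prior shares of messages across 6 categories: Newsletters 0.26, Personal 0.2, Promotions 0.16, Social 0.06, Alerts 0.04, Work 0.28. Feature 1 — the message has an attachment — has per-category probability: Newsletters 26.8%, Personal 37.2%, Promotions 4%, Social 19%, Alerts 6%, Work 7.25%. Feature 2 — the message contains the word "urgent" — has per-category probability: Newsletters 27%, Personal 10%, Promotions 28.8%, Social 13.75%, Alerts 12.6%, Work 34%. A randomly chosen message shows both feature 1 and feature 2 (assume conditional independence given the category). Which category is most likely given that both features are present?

Newsletters

Prior × likelihood for each hypothesis:
  Newsletters: 0.26 × 0.268 × 0.27 = 0.0188136
  Personal: 0.2 × 0.372 × 0.1 = 0.00744
  Promotions: 0.16 × 0.04 × 0.288 = 0.0018432
  Social: 0.06 × 0.19 × 0.1375 = 0.0015675
  Alerts: 0.04 × 0.06 × 0.126 = 0.0003024
  Work: 0.28 × 0.0725 × 0.34 = 0.006902
Total = 0.0368687.
Largest term belongs to Newsletters, so Newsletters is most probable.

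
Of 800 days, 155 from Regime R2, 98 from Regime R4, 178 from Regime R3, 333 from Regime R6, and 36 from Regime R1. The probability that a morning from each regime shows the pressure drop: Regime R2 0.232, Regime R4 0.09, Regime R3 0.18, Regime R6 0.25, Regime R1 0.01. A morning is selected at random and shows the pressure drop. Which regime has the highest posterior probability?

Regime R6

Compute prior × likelihood for every hypothesis:
  Regime R2: 0.19375 × 0.232 = 0.04495
  Regime R4: 0.1225 × 0.09 = 0.011025
  Regime R3: 0.2225 × 0.18 = 0.04005
  Regime R6: 0.41625 × 0.25 = 0.1040625
  Regime R1: 0.045 × 0.01 = 0.00045
Normalizing constant = 0.2005375.
Largest term belongs to Regime R6, so Regime R6 is most probable.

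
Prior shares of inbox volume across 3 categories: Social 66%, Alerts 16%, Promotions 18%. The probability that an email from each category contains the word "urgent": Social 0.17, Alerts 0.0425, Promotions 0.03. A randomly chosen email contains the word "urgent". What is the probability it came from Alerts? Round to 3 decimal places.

Prior × likelihood for each hypothesis:
  Social: 0.66 × 0.17 = 0.1122
  Alerts: 0.16 × 0.0425 = 0.0068
  Promotions: 0.18 × 0.03 = 0.0054
Normalizing constant = 0.1244.
P(Alerts | evidence) = 0.0068 / 0.1244 ≈ 0.055.

0.055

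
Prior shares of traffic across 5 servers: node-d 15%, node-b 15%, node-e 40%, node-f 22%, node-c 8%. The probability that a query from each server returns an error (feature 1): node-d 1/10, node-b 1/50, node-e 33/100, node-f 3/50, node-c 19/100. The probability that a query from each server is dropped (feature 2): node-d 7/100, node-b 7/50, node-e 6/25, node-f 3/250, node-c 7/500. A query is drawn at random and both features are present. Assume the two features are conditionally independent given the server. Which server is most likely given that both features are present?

node-e

Prior × likelihood for each hypothesis:
  node-d: 0.15 × 0.1 × 0.07 = 0.00105
  node-b: 0.15 × 0.02 × 0.14 = 0.00042
  node-e: 0.4 × 0.33 × 0.24 = 0.03168
  node-f: 0.22 × 0.06 × 0.012 = 0.0001584
  node-c: 0.08 × 0.19 × 0.014 = 0.0002128
Sum = 0.0335212.
Largest term belongs to node-e, so node-e is most probable.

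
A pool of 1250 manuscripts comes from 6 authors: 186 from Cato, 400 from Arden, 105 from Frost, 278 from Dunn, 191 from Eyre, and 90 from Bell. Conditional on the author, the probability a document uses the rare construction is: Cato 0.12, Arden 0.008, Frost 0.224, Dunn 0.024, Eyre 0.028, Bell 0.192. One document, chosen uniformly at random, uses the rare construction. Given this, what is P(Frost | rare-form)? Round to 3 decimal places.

Compute prior × likelihood for every hypothesis:
  Cato: 0.1488 × 0.12 = 0.017856
  Arden: 0.32 × 0.008 = 0.00256
  Frost: 0.084 × 0.224 = 0.018816
  Dunn: 0.2224 × 0.024 = 0.0053376
  Eyre: 0.1528 × 0.028 = 0.0042784
  Bell: 0.072 × 0.192 = 0.013824
Total = 0.062672.
P(Frost | evidence) = 0.018816 / 0.062672 ≈ 0.300.

0.300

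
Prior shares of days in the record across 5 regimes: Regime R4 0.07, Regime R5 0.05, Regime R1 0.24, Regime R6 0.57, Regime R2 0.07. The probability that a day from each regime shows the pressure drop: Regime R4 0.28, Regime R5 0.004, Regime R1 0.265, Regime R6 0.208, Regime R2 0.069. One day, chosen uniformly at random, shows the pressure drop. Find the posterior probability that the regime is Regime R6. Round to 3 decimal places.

0.573

Unnormalized posteriors (prior × likelihood):
  Regime R4: 0.07 × 0.28 = 0.0196
  Regime R5: 0.05 × 0.004 = 0.0002
  Regime R1: 0.24 × 0.265 = 0.0636
  Regime R6: 0.57 × 0.208 = 0.11856
  Regime R2: 0.07 × 0.069 = 0.00483
Total = 0.20679.
P(Regime R6 | evidence) = 0.11856 / 0.20679 ≈ 0.573.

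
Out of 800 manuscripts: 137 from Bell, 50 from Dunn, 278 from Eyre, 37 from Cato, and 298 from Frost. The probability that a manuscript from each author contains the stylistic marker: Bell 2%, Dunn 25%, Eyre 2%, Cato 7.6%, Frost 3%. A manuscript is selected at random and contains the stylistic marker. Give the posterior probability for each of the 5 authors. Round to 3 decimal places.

Compute prior × likelihood for every hypothesis:
  Bell: 0.17125 × 0.02 = 0.003425
  Dunn: 0.0625 × 0.25 = 0.015625
  Eyre: 0.3475 × 0.02 = 0.00695
  Cato: 0.04625 × 0.076 = 0.003515
  Frost: 0.3725 × 0.03 = 0.011175
Normalizing constant = 0.04069.
P(Bell | marker) = 0.003425/0.04069 ≈ 0.084
P(Dunn | marker) = 0.015625/0.04069 ≈ 0.384
P(Eyre | marker) = 0.00695/0.04069 ≈ 0.171
P(Cato | marker) = 0.003515/0.04069 ≈ 0.086
P(Frost | marker) = 0.011175/0.04069 ≈ 0.275

Bell 0.084, Dunn 0.384, Eyre 0.171, Cato 0.086, Frost 0.275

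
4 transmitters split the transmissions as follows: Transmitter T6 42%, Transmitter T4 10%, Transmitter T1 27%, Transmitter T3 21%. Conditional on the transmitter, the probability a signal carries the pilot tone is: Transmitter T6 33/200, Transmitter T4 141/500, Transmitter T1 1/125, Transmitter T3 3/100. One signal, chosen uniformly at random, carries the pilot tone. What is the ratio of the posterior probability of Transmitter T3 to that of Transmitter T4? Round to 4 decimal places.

By Bayes' rule, posterior ∝ prior × likelihood:
  Transmitter T6: 0.42 × 0.165 = 0.0693
  Transmitter T4: 0.1 × 0.282 = 0.0282
  Transmitter T1: 0.27 × 0.008 = 0.00216
  Transmitter T3: 0.21 × 0.03 = 0.0063
Sum = 0.10596.
The ratio is 0.0063 / 0.0282 (the normalizer cancels) = 0.2234.

0.2234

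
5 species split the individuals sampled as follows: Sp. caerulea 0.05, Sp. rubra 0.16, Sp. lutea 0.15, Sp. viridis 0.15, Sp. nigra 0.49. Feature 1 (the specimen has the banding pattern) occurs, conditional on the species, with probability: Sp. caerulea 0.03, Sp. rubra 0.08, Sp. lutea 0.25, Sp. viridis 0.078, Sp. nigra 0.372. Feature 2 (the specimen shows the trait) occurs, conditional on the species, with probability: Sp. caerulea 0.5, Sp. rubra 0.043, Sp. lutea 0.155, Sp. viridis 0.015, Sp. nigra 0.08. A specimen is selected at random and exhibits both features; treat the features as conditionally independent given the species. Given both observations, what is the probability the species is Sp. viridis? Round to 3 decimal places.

0.008

Unnormalized posteriors (prior × likelihood):
  Sp. caerulea: 0.05 × 0.03 × 0.5 = 0.00075
  Sp. rubra: 0.16 × 0.08 × 0.043 = 0.0005504
  Sp. lutea: 0.15 × 0.25 × 0.155 = 0.0058125
  Sp. viridis: 0.15 × 0.078 × 0.015 = 0.0001755
  Sp. nigra: 0.49 × 0.372 × 0.08 = 0.0145824
Total = 0.0218708.
P(Sp. viridis | evidence) = 0.0001755 / 0.0218708 ≈ 0.008.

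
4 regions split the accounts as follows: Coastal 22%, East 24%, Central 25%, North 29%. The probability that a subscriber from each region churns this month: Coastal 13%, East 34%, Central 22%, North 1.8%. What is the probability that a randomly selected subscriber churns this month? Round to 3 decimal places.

0.170

Unnormalized posteriors (prior × likelihood):
  Coastal: 0.22 × 0.13 = 0.0286
  East: 0.24 × 0.34 = 0.0816
  Central: 0.25 × 0.22 = 0.055
  North: 0.29 × 0.018 = 0.00522
P(churn) = 0.0286 + 0.0816 + 0.055 + 0.00522 = 0.17042 → 0.170.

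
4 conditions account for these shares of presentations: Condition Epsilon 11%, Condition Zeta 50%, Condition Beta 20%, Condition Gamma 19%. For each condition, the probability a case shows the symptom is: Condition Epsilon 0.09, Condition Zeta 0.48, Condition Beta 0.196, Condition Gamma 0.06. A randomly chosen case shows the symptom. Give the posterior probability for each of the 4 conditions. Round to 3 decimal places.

Condition Epsilon 0.033, Condition Zeta 0.799, Condition Beta 0.130, Condition Gamma 0.038

Unnormalized posteriors (prior × likelihood):
  Condition Epsilon: 0.11 × 0.09 = 0.0099
  Condition Zeta: 0.5 × 0.48 = 0.24
  Condition Beta: 0.2 × 0.196 = 0.0392
  Condition Gamma: 0.19 × 0.06 = 0.0114
Total = 0.3005.
P(Condition Epsilon | symptomatic) = 0.0099/0.3005 ≈ 0.033
P(Condition Zeta | symptomatic) = 0.24/0.3005 ≈ 0.799
P(Condition Beta | symptomatic) = 0.0392/0.3005 ≈ 0.130
P(Condition Gamma | symptomatic) = 0.0114/0.3005 ≈ 0.038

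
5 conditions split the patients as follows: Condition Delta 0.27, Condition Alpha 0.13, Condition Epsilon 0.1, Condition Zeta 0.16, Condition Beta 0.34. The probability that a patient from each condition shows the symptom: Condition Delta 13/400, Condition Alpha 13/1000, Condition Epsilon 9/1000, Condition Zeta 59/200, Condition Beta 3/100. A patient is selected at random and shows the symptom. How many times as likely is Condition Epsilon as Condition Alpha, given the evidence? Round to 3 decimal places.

Unnormalized posteriors (prior × likelihood):
  Condition Delta: 0.27 × 0.0325 = 0.008775
  Condition Alpha: 0.13 × 0.013 = 0.00169
  Condition Epsilon: 0.1 × 0.009 = 0.0009
  Condition Zeta: 0.16 × 0.295 = 0.0472
  Condition Beta: 0.34 × 0.03 = 0.0102
Total = 0.068765.
The ratio is 0.0009 / 0.00169 (the normalizer cancels) = 0.533.

0.533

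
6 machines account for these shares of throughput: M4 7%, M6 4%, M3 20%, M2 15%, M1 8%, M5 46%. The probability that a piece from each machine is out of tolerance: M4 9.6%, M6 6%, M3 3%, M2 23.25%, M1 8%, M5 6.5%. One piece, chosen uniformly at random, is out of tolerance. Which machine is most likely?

M2

Compute prior × likelihood for every hypothesis:
  M4: 0.07 × 0.096 = 0.00672
  M6: 0.04 × 0.06 = 0.0024
  M3: 0.2 × 0.03 = 0.006
  M2: 0.15 × 0.2325 = 0.034875
  M1: 0.08 × 0.08 = 0.0064
  M5: 0.46 × 0.065 = 0.0299
Normalizing constant = 0.086295.
Largest term belongs to M2, so M2 is most probable.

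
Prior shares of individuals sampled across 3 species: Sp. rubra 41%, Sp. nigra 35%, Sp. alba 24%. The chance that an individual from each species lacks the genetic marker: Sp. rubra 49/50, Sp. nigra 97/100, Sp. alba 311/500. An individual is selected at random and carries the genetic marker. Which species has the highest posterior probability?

Sp. alba

Taking complements, P(marker | each) = Sp. rubra 0.02, Sp. nigra 0.03, Sp. alba 0.378.
Unnormalized posteriors (prior × likelihood):
  Sp. rubra: 0.41 × 0.02 = 0.0082
  Sp. nigra: 0.35 × 0.03 = 0.0105
  Sp. alba: 0.24 × 0.378 = 0.09072
Total = 0.10942.
Largest term belongs to Sp. alba, so Sp. alba is most probable.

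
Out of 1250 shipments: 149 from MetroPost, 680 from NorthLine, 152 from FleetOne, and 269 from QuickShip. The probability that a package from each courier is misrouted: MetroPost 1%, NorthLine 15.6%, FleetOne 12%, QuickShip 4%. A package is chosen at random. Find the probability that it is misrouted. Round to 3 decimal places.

0.109

Prior × likelihood for each hypothesis:
  MetroPost: 0.1192 × 0.01 = 0.001192
  NorthLine: 0.544 × 0.156 = 0.084864
  FleetOne: 0.1216 × 0.12 = 0.014592
  QuickShip: 0.2152 × 0.04 = 0.008608
P(misrouted) = 0.001192 + 0.084864 + 0.014592 + 0.008608 = 0.109256 → 0.109.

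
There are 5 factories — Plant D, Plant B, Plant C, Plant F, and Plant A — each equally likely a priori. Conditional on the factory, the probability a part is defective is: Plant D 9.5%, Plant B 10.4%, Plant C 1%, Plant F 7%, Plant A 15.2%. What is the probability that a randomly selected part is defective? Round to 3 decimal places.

Since the prior is uniform, the posterior is proportional to the likelihood:
  Plant D: 0.095
  Plant B: 0.104
  Plant C: 0.01
  Plant F: 0.07
  Plant A: 0.152
P(defective) = (1/5) × (0.095 + 0.104 + 0.01 + 0.07 + 0.152) = 0.431/5 ≈ 0.086.

0.086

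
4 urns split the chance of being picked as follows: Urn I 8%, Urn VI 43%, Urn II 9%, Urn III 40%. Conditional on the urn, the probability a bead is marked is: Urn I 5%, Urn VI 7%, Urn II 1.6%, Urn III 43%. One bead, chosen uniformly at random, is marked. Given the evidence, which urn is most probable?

By Bayes' rule, posterior ∝ prior × likelihood:
  Urn I: 0.08 × 0.05 = 0.004
  Urn VI: 0.43 × 0.07 = 0.0301
  Urn II: 0.09 × 0.016 = 0.00144
  Urn III: 0.4 × 0.43 = 0.172
Normalizing constant = 0.20754.
Largest term belongs to Urn III, so Urn III is most probable.

Urn III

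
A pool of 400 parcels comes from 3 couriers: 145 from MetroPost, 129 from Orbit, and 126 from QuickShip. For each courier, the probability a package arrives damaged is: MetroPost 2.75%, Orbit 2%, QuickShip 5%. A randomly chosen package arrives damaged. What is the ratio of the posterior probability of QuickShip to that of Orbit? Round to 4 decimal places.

Prior × likelihood for each hypothesis:
  MetroPost: 0.3625 × 0.0275 = 0.00996875
  Orbit: 0.3225 × 0.02 = 0.00645
  QuickShip: 0.315 × 0.05 = 0.01575
Normalizing constant = 0.03216875.
The ratio is 0.01575 / 0.00645 (the normalizer cancels) = 2.4419.

2.4419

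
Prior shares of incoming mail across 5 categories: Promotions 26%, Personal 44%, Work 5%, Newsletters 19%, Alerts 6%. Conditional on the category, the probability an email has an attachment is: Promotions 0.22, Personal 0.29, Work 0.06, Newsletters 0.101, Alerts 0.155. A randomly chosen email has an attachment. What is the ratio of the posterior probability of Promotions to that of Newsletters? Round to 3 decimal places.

2.981

Compute prior × likelihood for every hypothesis:
  Promotions: 0.26 × 0.22 = 0.0572
  Personal: 0.44 × 0.29 = 0.1276
  Work: 0.05 × 0.06 = 0.003
  Newsletters: 0.19 × 0.101 = 0.01919
  Alerts: 0.06 × 0.155 = 0.0093
Total = 0.21629.
The ratio is 0.0572 / 0.01919 (the normalizer cancels) = 2.981.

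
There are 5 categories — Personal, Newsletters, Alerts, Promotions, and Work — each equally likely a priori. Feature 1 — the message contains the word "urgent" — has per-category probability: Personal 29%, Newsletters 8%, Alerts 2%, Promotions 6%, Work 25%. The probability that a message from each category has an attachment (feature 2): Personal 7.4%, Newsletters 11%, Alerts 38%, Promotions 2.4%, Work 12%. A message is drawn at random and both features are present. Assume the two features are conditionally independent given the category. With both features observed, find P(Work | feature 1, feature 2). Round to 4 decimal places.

With a uniform prior (1/5 each), posterior ∝ likelihood:
  Personal: 0.29 × 0.074 = 0.02146
  Newsletters: 0.08 × 0.11 = 0.0088
  Alerts: 0.02 × 0.38 = 0.0076
  Promotions: 0.06 × 0.024 = 0.00144
  Work: 0.25 × 0.12 = 0.03
Total = 0.0693.
P(Work | evidence) = 0.03 / 0.0693 ≈ 0.4329.

0.4329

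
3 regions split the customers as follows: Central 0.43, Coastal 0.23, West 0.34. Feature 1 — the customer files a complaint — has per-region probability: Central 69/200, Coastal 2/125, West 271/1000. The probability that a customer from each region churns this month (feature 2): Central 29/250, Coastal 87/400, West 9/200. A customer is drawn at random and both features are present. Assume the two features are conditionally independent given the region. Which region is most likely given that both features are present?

By Bayes' rule, posterior ∝ prior × likelihood:
  Central: 0.43 × 0.345 × 0.116 = 0.0172086
  Coastal: 0.23 × 0.016 × 0.2175 = 0.0008004
  West: 0.34 × 0.271 × 0.045 = 0.0041463
Total = 0.0221553.
Largest term belongs to Central, so Central is most probable.

Central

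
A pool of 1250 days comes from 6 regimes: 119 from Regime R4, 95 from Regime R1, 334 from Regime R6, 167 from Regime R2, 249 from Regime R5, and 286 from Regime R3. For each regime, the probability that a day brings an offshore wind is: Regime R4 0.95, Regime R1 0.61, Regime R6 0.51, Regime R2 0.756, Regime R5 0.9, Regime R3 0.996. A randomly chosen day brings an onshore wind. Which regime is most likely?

Regime R6

Taking complements, P(onshore | each) = Regime R4 0.05, Regime R1 0.39, Regime R6 0.49, Regime R2 0.244, Regime R5 0.1, Regime R3 0.004.
Unnormalized posteriors (prior × likelihood):
  Regime R4: 0.0952 × 0.05 = 0.00476
  Regime R1: 0.076 × 0.39 = 0.02964
  Regime R6: 0.2672 × 0.49 = 0.130928
  Regime R2: 0.1336 × 0.244 = 0.0325984
  Regime R5: 0.1992 × 0.1 = 0.01992
  Regime R3: 0.2288 × 0.004 = 0.0009152
Sum = 0.2187616.
Largest term belongs to Regime R6, so Regime R6 is most probable.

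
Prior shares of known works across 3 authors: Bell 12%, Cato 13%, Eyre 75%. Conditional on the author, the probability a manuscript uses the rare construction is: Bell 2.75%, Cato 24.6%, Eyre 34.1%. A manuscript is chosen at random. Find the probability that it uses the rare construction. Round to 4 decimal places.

Unnormalized posteriors (prior × likelihood):
  Bell: 0.12 × 0.0275 = 0.0033
  Cato: 0.13 × 0.246 = 0.03198
  Eyre: 0.75 × 0.341 = 0.25575
P(rare-form) = 0.0033 + 0.03198 + 0.25575 = 0.29103 → 0.2910.

0.2910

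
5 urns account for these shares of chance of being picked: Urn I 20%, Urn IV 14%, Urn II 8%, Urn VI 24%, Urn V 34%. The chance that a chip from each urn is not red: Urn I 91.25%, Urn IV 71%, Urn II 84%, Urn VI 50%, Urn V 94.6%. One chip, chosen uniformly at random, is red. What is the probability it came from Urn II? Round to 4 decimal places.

0.0612

Taking complements, P(red | each) = Urn I 0.0875, Urn IV 0.29, Urn II 0.16, Urn VI 0.5, Urn V 0.054.
Unnormalized posteriors (prior × likelihood):
  Urn I: 0.2 × 0.0875 = 0.0175
  Urn IV: 0.14 × 0.29 = 0.0406
  Urn II: 0.08 × 0.16 = 0.0128
  Urn VI: 0.24 × 0.5 = 0.12
  Urn V: 0.34 × 0.054 = 0.01836
Sum = 0.20926.
P(Urn II | evidence) = 0.0128 / 0.20926 ≈ 0.0612.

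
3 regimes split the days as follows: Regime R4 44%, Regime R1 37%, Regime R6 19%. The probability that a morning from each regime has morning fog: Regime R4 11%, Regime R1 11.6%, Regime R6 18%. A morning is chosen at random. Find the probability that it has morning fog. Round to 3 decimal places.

By Bayes' rule, posterior ∝ prior × likelihood:
  Regime R4: 0.44 × 0.11 = 0.0484
  Regime R1: 0.37 × 0.116 = 0.04292
  Regime R6: 0.19 × 0.18 = 0.0342
P(fog) = 0.0484 + 0.04292 + 0.0342 = 0.12552 → 0.126.

0.126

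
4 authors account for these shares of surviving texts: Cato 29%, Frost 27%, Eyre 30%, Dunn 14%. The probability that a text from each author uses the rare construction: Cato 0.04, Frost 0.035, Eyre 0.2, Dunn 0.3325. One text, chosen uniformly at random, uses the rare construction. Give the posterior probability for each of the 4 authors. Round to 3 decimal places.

Cato 0.091, Frost 0.074, Eyre 0.470, Dunn 0.365

Compute prior × likelihood for every hypothesis:
  Cato: 0.29 × 0.04 = 0.0116
  Frost: 0.27 × 0.035 = 0.00945
  Eyre: 0.3 × 0.2 = 0.06
  Dunn: 0.14 × 0.3325 = 0.04655
Sum = 0.1276.
P(Cato | rare-form) = 0.0116/0.1276 ≈ 0.091
P(Frost | rare-form) = 0.00945/0.1276 ≈ 0.074
P(Eyre | rare-form) = 0.06/0.1276 ≈ 0.470
P(Dunn | rare-form) = 0.04655/0.1276 ≈ 0.365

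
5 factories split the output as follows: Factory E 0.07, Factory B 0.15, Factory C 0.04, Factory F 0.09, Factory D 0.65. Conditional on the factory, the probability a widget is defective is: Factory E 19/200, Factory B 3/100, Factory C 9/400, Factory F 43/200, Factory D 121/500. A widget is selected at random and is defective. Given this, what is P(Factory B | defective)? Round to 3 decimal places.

0.024

Compute prior × likelihood for every hypothesis:
  Factory E: 0.07 × 0.095 = 0.00665
  Factory B: 0.15 × 0.03 = 0.0045
  Factory C: 0.04 × 0.0225 = 0.0009
  Factory F: 0.09 × 0.215 = 0.01935
  Factory D: 0.65 × 0.242 = 0.1573
Total = 0.1887.
P(Factory B | evidence) = 0.0045 / 0.1887 ≈ 0.024.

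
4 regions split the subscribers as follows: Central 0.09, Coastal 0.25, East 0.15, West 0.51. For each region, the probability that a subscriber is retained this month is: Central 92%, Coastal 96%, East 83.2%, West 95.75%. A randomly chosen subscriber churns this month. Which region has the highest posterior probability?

Taking complements, P(churn | each) = Central 0.08, Coastal 0.04, East 0.168, West 0.0425.
Unnormalized posteriors (prior × likelihood):
  Central: 0.09 × 0.08 = 0.0072
  Coastal: 0.25 × 0.04 = 0.01
  East: 0.15 × 0.168 = 0.0252
  West: 0.51 × 0.0425 = 0.021675
Normalizing constant = 0.064075.
Largest term belongs to East, so East is most probable.

East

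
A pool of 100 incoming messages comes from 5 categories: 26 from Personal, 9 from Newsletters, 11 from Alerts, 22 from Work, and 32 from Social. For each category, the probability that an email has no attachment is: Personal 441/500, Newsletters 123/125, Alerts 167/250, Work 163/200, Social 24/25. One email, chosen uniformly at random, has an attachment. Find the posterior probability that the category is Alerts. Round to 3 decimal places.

0.299

Taking complements, P(attachment | each) = Personal 0.118, Newsletters 0.016, Alerts 0.332, Work 0.185, Social 0.04.
By Bayes' rule, posterior ∝ prior × likelihood:
  Personal: 0.26 × 0.118 = 0.03068
  Newsletters: 0.09 × 0.016 = 0.00144
  Alerts: 0.11 × 0.332 = 0.03652
  Work: 0.22 × 0.185 = 0.0407
  Social: 0.32 × 0.04 = 0.0128
Total = 0.12214.
P(Alerts | evidence) = 0.03652 / 0.12214 ≈ 0.299.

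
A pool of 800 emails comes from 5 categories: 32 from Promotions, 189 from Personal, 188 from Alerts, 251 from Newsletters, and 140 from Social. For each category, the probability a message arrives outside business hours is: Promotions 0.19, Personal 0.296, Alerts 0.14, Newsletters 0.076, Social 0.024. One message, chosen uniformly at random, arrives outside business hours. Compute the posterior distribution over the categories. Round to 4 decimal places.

Compute prior × likelihood for every hypothesis:
  Promotions: 0.04 × 0.19 = 0.0076
  Personal: 0.23625 × 0.296 = 0.06993
  Alerts: 0.235 × 0.14 = 0.0329
  Newsletters: 0.31375 × 0.076 = 0.023845
  Social: 0.175 × 0.024 = 0.0042
Normalizing constant = 0.138475.
P(Promotions | off-hours) = 0.0076/0.138475 ≈ 0.0549
P(Personal | off-hours) = 0.06993/0.138475 ≈ 0.5050
P(Alerts | off-hours) = 0.0329/0.138475 ≈ 0.2376
P(Newsletters | off-hours) = 0.023845/0.138475 ≈ 0.1722
P(Social | off-hours) = 0.0042/0.138475 ≈ 0.0303
(Check: 0.0549+0.5050+0.2376+0.1722+0.0303 = 1.0000.)

Promotions 0.0549, Personal 0.5050, Alerts 0.2376, Newsletters 0.1722, Social 0.0303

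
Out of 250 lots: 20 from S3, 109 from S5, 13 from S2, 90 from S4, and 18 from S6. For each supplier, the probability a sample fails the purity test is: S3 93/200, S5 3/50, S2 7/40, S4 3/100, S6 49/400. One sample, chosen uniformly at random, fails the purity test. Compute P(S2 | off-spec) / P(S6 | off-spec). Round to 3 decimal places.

1.032

By Bayes' rule, posterior ∝ prior × likelihood:
  S3: 0.08 × 0.465 = 0.0372
  S5: 0.436 × 0.06 = 0.02616
  S2: 0.052 × 0.175 = 0.0091
  S4: 0.36 × 0.03 = 0.0108
  S6: 0.072 × 0.1225 = 0.00882
Normalizing constant = 0.09208.
The ratio is 0.0091 / 0.00882 (the normalizer cancels) = 1.032.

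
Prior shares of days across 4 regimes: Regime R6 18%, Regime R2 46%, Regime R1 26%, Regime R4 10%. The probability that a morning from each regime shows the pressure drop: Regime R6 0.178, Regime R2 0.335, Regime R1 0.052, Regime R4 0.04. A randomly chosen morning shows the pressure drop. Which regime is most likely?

Regime R2

Prior × likelihood for each hypothesis:
  Regime R6: 0.18 × 0.178 = 0.03204
  Regime R2: 0.46 × 0.335 = 0.1541
  Regime R1: 0.26 × 0.052 = 0.01352
  Regime R4: 0.1 × 0.04 = 0.004
Sum = 0.20366.
Largest term belongs to Regime R2, so Regime R2 is most probable.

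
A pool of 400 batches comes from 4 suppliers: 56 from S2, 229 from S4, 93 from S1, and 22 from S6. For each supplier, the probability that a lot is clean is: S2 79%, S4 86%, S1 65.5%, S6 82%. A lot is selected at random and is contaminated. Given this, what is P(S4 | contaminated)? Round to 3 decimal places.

0.401

Taking complements, P(contaminated | each) = S2 0.21, S4 0.14, S1 0.345, S6 0.18.
By Bayes' rule, posterior ∝ prior × likelihood:
  S2: 0.14 × 0.21 = 0.0294
  S4: 0.5725 × 0.14 = 0.08015
  S1: 0.2325 × 0.345 = 0.0802125
  S6: 0.055 × 0.18 = 0.0099
Total = 0.1996625.
P(S4 | evidence) = 0.08015 / 0.1996625 ≈ 0.401.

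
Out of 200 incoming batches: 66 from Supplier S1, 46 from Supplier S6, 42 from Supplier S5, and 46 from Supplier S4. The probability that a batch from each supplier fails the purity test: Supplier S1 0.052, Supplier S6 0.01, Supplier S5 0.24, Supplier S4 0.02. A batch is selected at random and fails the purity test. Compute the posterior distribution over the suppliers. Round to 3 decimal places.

Supplier S1 0.230, Supplier S6 0.031, Supplier S5 0.677, Supplier S4 0.062

Compute prior × likelihood for every hypothesis:
  Supplier S1: 0.33 × 0.052 = 0.01716
  Supplier S6: 0.23 × 0.01 = 0.0023
  Supplier S5: 0.21 × 0.24 = 0.0504
  Supplier S4: 0.23 × 0.02 = 0.0046
Total = 0.07446.
P(Supplier S1 | off-spec) = 0.01716/0.07446 ≈ 0.230
P(Supplier S6 | off-spec) = 0.0023/0.07446 ≈ 0.031
P(Supplier S5 | off-spec) = 0.0504/0.07446 ≈ 0.677
P(Supplier S4 | off-spec) = 0.0046/0.07446 ≈ 0.062
(Check: 0.230+0.031+0.677+0.062 = 1.000.)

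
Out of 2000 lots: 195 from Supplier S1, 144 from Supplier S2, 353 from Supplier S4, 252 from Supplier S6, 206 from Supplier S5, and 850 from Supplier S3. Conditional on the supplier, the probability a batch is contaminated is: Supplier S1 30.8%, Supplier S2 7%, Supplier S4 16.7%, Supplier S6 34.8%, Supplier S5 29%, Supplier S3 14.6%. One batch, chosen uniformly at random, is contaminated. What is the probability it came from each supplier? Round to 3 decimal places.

Supplier S1 0.150, Supplier S2 0.025, Supplier S4 0.147, Supplier S6 0.219, Supplier S5 0.149, Supplier S3 0.310

Compute prior × likelihood for every hypothesis:
  Supplier S1: 0.0975 × 0.308 = 0.03003
  Supplier S2: 0.072 × 0.07 = 0.00504
  Supplier S4: 0.1765 × 0.167 = 0.0294755
  Supplier S6: 0.126 × 0.348 = 0.043848
  Supplier S5: 0.103 × 0.29 = 0.02987
  Supplier S3: 0.425 × 0.146 = 0.06205
Sum = 0.2003135.
P(Supplier S1 | contaminated) = 0.03003/0.2003135 ≈ 0.150
P(Supplier S2 | contaminated) = 0.00504/0.2003135 ≈ 0.025
P(Supplier S4 | contaminated) = 0.0294755/0.2003135 ≈ 0.147
P(Supplier S6 | contaminated) = 0.043848/0.2003135 ≈ 0.219
P(Supplier S5 | contaminated) = 0.02987/0.2003135 ≈ 0.149
P(Supplier S3 | contaminated) = 0.06205/0.2003135 ≈ 0.310
(Check: 0.150+0.025+0.147+0.219+0.149+0.310 = 1.000.)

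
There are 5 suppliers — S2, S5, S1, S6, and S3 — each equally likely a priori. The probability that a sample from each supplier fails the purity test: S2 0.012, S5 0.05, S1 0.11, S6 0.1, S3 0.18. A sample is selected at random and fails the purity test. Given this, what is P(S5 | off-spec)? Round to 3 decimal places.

0.111

With a uniform prior (1/5 each), posterior ∝ likelihood:
  S2: 0.012
  S5: 0.05
  S1: 0.11
  S6: 0.1
  S3: 0.18
Normalizing constant = 0.452.
P(S5 | evidence) = 0.05 / 0.452 ≈ 0.111.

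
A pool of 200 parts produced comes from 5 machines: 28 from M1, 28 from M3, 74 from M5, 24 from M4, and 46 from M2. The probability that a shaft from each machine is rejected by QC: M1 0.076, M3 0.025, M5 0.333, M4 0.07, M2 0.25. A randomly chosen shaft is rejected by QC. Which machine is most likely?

M5

By Bayes' rule, posterior ∝ prior × likelihood:
  M1: 0.14 × 0.076 = 0.01064
  M3: 0.14 × 0.025 = 0.0035
  M5: 0.37 × 0.333 = 0.12321
  M4: 0.12 × 0.07 = 0.0084
  M2: 0.23 × 0.25 = 0.0575
Normalizing constant = 0.20325.
Largest term belongs to M5, so M5 is most probable.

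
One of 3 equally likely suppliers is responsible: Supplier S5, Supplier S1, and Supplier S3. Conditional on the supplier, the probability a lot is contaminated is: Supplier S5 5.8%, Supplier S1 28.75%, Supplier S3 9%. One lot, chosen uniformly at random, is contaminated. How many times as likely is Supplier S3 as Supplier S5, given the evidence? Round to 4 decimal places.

Since the prior is uniform, the posterior is proportional to the likelihood:
  Supplier S5: 0.058
  Supplier S1: 0.2875
  Supplier S3: 0.09
Normalizing constant = 0.4355.
The ratio is 0.09 / 0.058 (the normalizer cancels) = 1.5517.

1.5517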